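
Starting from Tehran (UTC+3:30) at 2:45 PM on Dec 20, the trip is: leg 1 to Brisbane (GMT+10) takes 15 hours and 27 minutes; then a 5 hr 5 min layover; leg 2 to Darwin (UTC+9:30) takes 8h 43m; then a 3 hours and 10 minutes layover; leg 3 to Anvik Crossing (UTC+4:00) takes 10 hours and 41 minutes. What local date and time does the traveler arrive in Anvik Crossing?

10:21 AM on Dec 22

Convert departure to UTC: 2:45 PM − 3:30 = 11:15 AM UTC on Dec 20.
Add 15 hours and 27 minutes leg 1 → 2:42 AM UTC (Dec 21).
Add 5 hours and 5 minutes layover in Brisbane → 7:47 AM UTC.
Add 8 hours 43 minutes leg 2 → 4:30 PM UTC.
Add 3 hours and 10 minutes layover in Darwin → 7:40 PM UTC.
Add 10 hours and 41 minutes leg 3 → 6:21 AM UTC (Dec 22).
Anvik Crossing is UTC+4:00, so local arrival = 6:21 AM + 4:00 = 10:21 AM on Dec 22.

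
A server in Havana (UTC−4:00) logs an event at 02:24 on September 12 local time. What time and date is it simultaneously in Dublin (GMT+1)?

Dublin is 5:00 ahead of Havana.
Shift by the zone difference: 02:24 + 5:00 = 07:24 on Sep 12 in Dublin.

07:24 on September 12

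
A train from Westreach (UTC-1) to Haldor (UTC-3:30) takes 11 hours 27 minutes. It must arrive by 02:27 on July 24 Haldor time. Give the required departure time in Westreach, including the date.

Target arrival in UTC: 02:27 + 3:30 = 05:57 on Jul 24.
Subtract 11 hours 27 minutes → departure 18:30 UTC on Jul 23.
Westreach is UTC−1:00: 18:30 − 1:00 = 17:30 on Jul 23.

17:30 on July 23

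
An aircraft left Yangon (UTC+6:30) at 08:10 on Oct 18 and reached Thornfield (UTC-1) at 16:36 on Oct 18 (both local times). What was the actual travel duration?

Departure in UTC: 08:10 − 6:30 = 01:40 on Oct 18.
Arrival in UTC: 16:36 + 1:00 = 17:36 on Oct 18.
Elapsed = 17:36 − 01:40 = 15 hours 56 minutes.

15 hours 56 minutes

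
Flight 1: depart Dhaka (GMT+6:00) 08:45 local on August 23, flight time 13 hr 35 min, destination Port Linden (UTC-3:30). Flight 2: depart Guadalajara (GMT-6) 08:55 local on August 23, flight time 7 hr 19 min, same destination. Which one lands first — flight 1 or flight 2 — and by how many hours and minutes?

Flight 1 in UTC: 08:45 − 6:00 = 02:45 on Aug 23.
+13 hours 35 minutes → arrive 16:20 UTC on Aug 23.
Flight 2 in UTC: 08:55 + 6:00 = 14:55 on Aug 23.
+7 hours 19 minutes → arrive 22:14 UTC on Aug 23.
Flight 1 lands earlier by 5 hours 54 minutes.

the first, by 5 hours 54 minutes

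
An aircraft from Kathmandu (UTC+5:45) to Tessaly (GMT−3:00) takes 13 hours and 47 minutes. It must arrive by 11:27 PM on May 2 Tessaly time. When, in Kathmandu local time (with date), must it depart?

6:25 PM on May 2

Target arrival in UTC: 11:27 PM + 3:00 = 2:27 AM on May 3.
Subtract 13 hours and 47 minutes → departure 12:40 PM UTC on May 2.
Kathmandu is UTC+5:45: 12:40 PM + 5:45 = 6:25 PM on May 2.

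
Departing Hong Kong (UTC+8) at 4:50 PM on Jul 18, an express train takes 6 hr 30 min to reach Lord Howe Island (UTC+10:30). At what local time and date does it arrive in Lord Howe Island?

1:50 AM on July 19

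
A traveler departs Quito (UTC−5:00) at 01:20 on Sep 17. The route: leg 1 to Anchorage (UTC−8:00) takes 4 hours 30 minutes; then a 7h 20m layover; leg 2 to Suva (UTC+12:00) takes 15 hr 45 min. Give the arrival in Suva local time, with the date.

Convert departure to UTC: 01:20 + 5:00 = 06:20 UTC on Sep 17.
Add 4 hours 30 minutes leg 1 → 10:50 UTC.
Add 7 hours and 20 minutes layover in Anchorage → 18:10 UTC.
Add 15 hours and 45 minutes leg 2 → 09:55 UTC (Sep 18).
Suva is UTC+12:00, so local arrival = 09:55 + 12:00 = 21:55 on Sep 18.

21:55 on September 18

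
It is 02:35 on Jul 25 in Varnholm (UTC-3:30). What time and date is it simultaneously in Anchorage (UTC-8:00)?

22:05 on July 24

Anchorage is 4:30 behind Varnholm.
Shift by the zone difference: 02:35 − 4:30 = 22:05 on Jul 24 in Anchorage.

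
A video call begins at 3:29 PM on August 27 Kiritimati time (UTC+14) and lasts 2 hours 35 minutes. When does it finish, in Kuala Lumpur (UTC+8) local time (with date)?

Kuala Lumpur is 6:00 behind Kiritimati.
After 2 hours 35 minutes it is 6:04 PM in Kiritimati.
Shift by the zone difference: 6:04 PM − 6:00 = 12:04 PM on Aug 27 in Kuala Lumpur.

12:04 PM on Aug 27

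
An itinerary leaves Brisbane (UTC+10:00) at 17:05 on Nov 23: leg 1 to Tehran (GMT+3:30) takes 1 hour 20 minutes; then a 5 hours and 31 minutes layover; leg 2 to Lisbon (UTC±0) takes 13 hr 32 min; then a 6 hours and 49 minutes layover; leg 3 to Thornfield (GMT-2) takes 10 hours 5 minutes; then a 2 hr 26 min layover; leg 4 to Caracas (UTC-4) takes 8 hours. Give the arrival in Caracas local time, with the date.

Convert departure to UTC: 17:05 − 10:00 = 07:05 UTC on Nov 23.
Add 1 hour 20 minutes leg 1 → 08:25 UTC.
Add 5 hours and 31 minutes layover in Tehran → 13:56 UTC.
Add 13 hours 32 minutes leg 2 → 03:28 UTC (Nov 24).
Add 6 hours 49 minutes layover in Lisbon → 10:17 UTC.
Add 10 hours and 5 minutes leg 3 → 20:22 UTC.
Add 2 hours 26 minutes layover in Thornfield → 22:48 UTC.
Add 8 hours leg 4 → 06:48 UTC (Nov 25).
Caracas is UTC−4:00, so local arrival = 06:48 − 4:00 = 02:48 on Nov 25.

02:48 on Nov 25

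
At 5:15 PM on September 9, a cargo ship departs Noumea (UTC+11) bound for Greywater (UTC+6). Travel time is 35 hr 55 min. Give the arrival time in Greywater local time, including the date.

Convert departure to UTC: 5:15 PM − 11:00 = 6:15 AM UTC on Sep 9.
Add 35 hours and 55 minutes travel time → 6:10 PM UTC (Sep 10).
Greywater is UTC+6:00, so local arrival = 6:10 PM + 6:00 = 12:10 AM on Sep 11.

12:10 AM on Sep 11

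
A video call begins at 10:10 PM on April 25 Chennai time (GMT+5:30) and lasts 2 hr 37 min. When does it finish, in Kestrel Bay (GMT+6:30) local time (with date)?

Kestrel Bay is 1:00 ahead of Chennai.
After 2 hours and 37 minutes it is 12:47 AM (Apr 26) in Chennai.
Shift by the zone difference: 12:47 AM + 1:00 = 1:47 AM on Apr 26 in Kestrel Bay.

1:47 AM on April 26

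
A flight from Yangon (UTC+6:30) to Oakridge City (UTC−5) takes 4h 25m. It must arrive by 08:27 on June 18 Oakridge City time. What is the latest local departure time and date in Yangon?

Target arrival in UTC: 08:27 + 5:00 = 13:27 on Jun 18.
Subtract 4 hours 25 minutes → departure 09:02 UTC on Jun 18.
Yangon is UTC+6:30: 09:02 + 6:30 = 15:32 on Jun 18.

15:32 on Jun 18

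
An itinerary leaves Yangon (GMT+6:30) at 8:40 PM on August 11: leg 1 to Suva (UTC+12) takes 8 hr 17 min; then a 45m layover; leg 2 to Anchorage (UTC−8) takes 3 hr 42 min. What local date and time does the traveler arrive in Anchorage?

6:54 PM on Aug 11

Convert departure to UTC: 8:40 PM − 6:30 = 2:10 PM UTC on Aug 11.
Add 8 hours 17 minutes leg 1 → 10:27 PM UTC.
Add 45 minutes layover in Suva → 11:12 PM UTC.
Add 3 hours 42 minutes leg 2 → 2:54 AM UTC (Aug 12).
Anchorage is UTC−8:00, so local arrival = 2:54 AM − 8:00 = 6:54 PM on Aug 11.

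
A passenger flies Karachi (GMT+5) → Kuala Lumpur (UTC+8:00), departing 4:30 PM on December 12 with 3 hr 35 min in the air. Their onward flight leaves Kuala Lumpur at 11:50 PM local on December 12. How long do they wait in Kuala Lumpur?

Convert departure to UTC: 4:30 PM − 5:00 = 11:30 AM UTC on Dec 12.
Add 3 hours 35 minutes flight time → 3:05 PM UTC.
Kuala Lumpur is UTC+8:00, so local arrival = 3:05 PM + 8:00 = 11:05 PM on Dec 12.
Layover = 11:50 PM − 11:05 PM = 45 minutes.

45 minutes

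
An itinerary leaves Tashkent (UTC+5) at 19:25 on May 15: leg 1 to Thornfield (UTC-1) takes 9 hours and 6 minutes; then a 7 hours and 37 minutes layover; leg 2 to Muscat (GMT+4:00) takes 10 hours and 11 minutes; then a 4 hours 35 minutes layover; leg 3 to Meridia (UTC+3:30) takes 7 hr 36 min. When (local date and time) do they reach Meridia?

Convert departure to UTC: 19:25 − 5:00 = 14:25 UTC on May 15.
Add 9 hours 6 minutes leg 1 → 23:31 UTC.
Add 7 hours 37 minutes layover in Thornfield → 07:08 UTC (May 16).
Add 10 hours and 11 minutes leg 2 → 17:19 UTC.
Add 4 hours and 35 minutes layover in Muscat → 21:54 UTC.
Add 7 hours 36 minutes leg 3 → 05:30 UTC (May 17).
Meridia is UTC+3:30, so local arrival = 05:30 + 3:30 = 09:00 on May 17.

09:00 on May 17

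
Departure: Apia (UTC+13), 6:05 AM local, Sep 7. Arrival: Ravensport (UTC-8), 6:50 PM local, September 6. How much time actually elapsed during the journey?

9 hours 45 minutes

Departure in UTC: 6:05 AM − 13:00 = 5:05 PM on Sep 6.
Arrival in UTC: 6:50 PM + 8:00 = 2:50 AM on Sep 7.
Elapsed = 2:50 AM − 5:05 PM (+1 day) = 9 hours 45 minutes.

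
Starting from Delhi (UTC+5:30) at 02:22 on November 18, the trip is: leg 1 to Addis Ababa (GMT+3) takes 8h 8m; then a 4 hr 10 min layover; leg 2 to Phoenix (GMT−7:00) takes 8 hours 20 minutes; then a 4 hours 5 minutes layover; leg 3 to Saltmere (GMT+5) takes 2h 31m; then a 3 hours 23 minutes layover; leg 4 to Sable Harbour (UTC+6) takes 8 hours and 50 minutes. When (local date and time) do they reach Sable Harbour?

18:19 on November 19

Convert departure to UTC: 02:22 − 5:30 = 20:52 UTC on Nov 17.
Add 8 hours and 8 minutes leg 1 → 05:00 UTC (Nov 18).
Add 4 hours and 10 minutes layover in Addis Ababa → 09:10 UTC.
Add 8 hours 20 minutes leg 2 → 17:30 UTC.
Add 4 hours 5 minutes layover in Phoenix → 21:35 UTC.
Add 2 hours 31 minutes leg 3 → 00:06 UTC (Nov 19).
Add 3 hours 23 minutes layover in Saltmere → 03:29 UTC.
Add 8 hours 50 minutes leg 4 → 12:19 UTC.
Sable Harbour is UTC+6:00, so local arrival = 12:19 + 6:00 = 18:19 on Nov 19.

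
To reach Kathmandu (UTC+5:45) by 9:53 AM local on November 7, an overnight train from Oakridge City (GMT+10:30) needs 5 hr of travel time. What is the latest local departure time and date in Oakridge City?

9:38 AM on November 7

Target arrival in UTC: 9:53 AM − 5:45 = 4:08 AM on Nov 7.
Subtract 5 hours → departure 11:08 PM UTC on Nov 6.
Oakridge City is UTC+10:30: 11:08 PM + 10:30 = 9:38 AM on Nov 7.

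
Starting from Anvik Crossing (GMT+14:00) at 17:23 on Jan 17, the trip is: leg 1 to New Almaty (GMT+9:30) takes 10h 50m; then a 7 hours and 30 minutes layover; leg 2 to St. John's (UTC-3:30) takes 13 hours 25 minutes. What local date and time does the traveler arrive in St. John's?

07:38 on Jan 18

Convert departure to UTC: 17:23 − 14:00 = 03:23 UTC on Jan 17.
Add 10 hours 50 minutes leg 1 → 14:13 UTC.
Add 7 hours 30 minutes layover in New Almaty → 21:43 UTC.
Add 13 hours and 25 minutes leg 2 → 11:08 UTC (Jan 18).
St. John's is UTC−3:30, so local arrival = 11:08 − 3:30 = 07:38 on Jan 18.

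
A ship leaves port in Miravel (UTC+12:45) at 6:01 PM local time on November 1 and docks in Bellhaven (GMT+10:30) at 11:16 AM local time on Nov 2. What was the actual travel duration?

19 hours 30 minutes

Departure in UTC: 6:01 PM − 12:45 = 5:16 AM on Nov 1.
Arrival in UTC: 11:16 AM − 10:30 = 12:46 AM on Nov 2.
Elapsed = 12:46 AM − 5:16 AM (+1 day) = 19 hours 30 minutes.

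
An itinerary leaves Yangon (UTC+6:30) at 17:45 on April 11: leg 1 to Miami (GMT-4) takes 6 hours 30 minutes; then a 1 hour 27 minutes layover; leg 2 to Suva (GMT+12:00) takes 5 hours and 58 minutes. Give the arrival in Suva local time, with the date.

Convert departure to UTC: 17:45 − 6:30 = 11:15 UTC on Apr 11.
Add 6 hours and 30 minutes leg 1 → 17:45 UTC.
Add 1 hour 27 minutes layover in Miami → 19:12 UTC.
Add 5 hours 58 minutes leg 2 → 01:10 UTC (Apr 12).
Suva is UTC+12:00, so local arrival = 01:10 + 12:00 = 13:10 on Apr 12.

13:10 on April 12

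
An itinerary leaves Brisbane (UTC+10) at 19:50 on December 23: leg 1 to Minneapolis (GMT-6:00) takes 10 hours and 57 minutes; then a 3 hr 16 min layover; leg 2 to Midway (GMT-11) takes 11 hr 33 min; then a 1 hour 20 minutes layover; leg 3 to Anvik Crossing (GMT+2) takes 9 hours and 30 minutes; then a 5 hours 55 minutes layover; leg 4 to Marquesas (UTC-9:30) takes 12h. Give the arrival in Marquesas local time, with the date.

06:51 on Dec 25

Convert departure to UTC: 19:50 − 10:00 = 09:50 UTC on Dec 23.
Add 10 hours and 57 minutes leg 1 → 20:47 UTC.
Add 3 hours 16 minutes layover in Minneapolis → 00:03 UTC (Dec 24).
Add 11 hours 33 minutes leg 2 → 11:36 UTC.
Add 1 hour and 20 minutes layover in Midway → 12:56 UTC.
Add 9 hours 30 minutes leg 3 → 22:26 UTC.
Add 5 hours and 55 minutes layover in Anvik Crossing → 04:21 UTC (Dec 25).
Add 12 hours leg 4 → 16:21 UTC.
Marquesas is UTC−9:30, so local arrival = 16:21 − 9:30 = 06:51 on Dec 25.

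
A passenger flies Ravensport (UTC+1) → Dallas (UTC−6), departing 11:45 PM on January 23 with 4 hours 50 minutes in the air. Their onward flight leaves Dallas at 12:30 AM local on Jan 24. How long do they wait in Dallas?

Convert departure to UTC: 11:45 PM − 1:00 = 10:45 PM UTC on Jan 23.
Add 4 hours and 50 minutes flight time → 3:35 AM UTC (Jan 24).
Dallas is UTC−6:00, so local arrival = 3:35 AM − 6:00 = 9:35 PM on Jan 23.
Layover = 12:30 AM − 9:35 PM (+1 day) = 2 hours 55 minutes.

2 hours 55 minutes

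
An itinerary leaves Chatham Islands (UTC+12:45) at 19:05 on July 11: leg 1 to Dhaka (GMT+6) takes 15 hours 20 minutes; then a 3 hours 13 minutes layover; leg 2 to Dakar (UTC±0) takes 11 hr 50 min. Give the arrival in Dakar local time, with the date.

Convert departure to UTC: 19:05 − 12:45 = 06:20 UTC on Jul 11.
Add 15 hours 20 minutes leg 1 → 21:40 UTC.
Add 3 hours and 13 minutes layover in Dhaka → 00:53 UTC (Jul 12).
Add 11 hours and 50 minutes leg 2 → 12:43 UTC.
Dakar is UTC+0, so local arrival is the same: 12:43 on Jul 12.

12:43 on July 12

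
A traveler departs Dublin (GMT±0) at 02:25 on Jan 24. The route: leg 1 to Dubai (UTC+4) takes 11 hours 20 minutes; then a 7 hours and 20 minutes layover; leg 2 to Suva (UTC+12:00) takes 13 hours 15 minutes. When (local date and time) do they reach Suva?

Dublin is at UTC+0, so departure is already 02:25 UTC on Jan 24.
Add 11 hours 20 minutes leg 1 → 13:45 UTC.
Add 7 hours 20 minutes layover in Dubai → 21:05 UTC.
Add 13 hours and 15 minutes leg 2 → 10:20 UTC (Jan 25).
Suva is UTC+12:00, so local arrival = 10:20 + 12:00 = 22:20 on Jan 25.

22:20 on January 25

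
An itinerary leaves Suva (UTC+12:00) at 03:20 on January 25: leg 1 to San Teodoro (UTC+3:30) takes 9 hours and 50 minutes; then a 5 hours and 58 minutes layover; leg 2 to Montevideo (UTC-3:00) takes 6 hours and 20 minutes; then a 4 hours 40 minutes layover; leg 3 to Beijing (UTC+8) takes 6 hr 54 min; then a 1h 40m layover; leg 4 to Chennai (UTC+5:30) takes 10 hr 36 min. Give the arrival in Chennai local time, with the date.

18:48 on Jan 26

Convert departure to UTC: 03:20 − 12:00 = 15:20 UTC on Jan 24.
Add 9 hours and 50 minutes leg 1 → 01:10 UTC (Jan 25).
Add 5 hours and 58 minutes layover in San Teodoro → 07:08 UTC.
Add 6 hours and 20 minutes leg 2 → 13:28 UTC.
Add 4 hours 40 minutes layover in Montevideo → 18:08 UTC.
Add 6 hours and 54 minutes leg 3 → 01:02 UTC (Jan 26).
Add 1 hour 40 minutes layover in Beijing → 02:42 UTC.
Add 10 hours and 36 minutes leg 4 → 13:18 UTC.
Chennai is UTC+5:30, so local arrival = 13:18 + 5:30 = 18:48 on Jan 26.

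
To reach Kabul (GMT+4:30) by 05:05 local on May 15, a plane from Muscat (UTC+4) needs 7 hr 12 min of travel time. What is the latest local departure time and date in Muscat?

21:23 on May 14

Target arrival in UTC: 05:05 − 4:30 = 00:35 on May 15.
Subtract 7 hours 12 minutes → departure 17:23 UTC on May 14.
Muscat is UTC+4:00: 17:23 + 4:00 = 21:23 on May 14.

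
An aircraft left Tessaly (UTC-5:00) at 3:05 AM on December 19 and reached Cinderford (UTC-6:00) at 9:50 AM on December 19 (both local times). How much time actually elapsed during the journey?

7 hours 45 minutes

Cinderford is 1:00 behind Tessaly.
Clock-face elapsed time (ignoring zones) is 6 hours 45 minutes.
Actual elapsed = 6 hours 45 minutes + 1:00 = 7 hours 45 minutes.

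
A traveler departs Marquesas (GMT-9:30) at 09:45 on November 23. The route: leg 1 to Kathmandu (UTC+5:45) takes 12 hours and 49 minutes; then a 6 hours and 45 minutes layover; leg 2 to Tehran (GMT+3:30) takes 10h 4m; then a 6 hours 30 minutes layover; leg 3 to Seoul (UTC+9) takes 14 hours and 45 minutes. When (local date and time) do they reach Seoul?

07:08 on Nov 26

Convert departure to UTC: 09:45 + 9:30 = 19:15 UTC on Nov 23.
Add 12 hours and 49 minutes leg 1 → 08:04 UTC (Nov 24).
Add 6 hours and 45 minutes layover in Kathmandu → 14:49 UTC.
Add 10 hours 4 minutes leg 2 → 00:53 UTC (Nov 25).
Add 6 hours and 30 minutes layover in Tehran → 07:23 UTC.
Add 14 hours and 45 minutes leg 3 → 22:08 UTC.
Seoul is UTC+9:00, so local arrival = 22:08 + 9:00 = 07:08 on Nov 26.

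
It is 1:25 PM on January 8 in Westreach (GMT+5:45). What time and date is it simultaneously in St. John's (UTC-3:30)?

4:10 AM on January 8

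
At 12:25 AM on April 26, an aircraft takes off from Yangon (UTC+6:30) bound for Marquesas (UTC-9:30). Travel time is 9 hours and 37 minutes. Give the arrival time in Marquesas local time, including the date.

Marquesas is 16:00 behind Yangon.
After 9 hours 37 minutes it is 10:02 AM in Yangon.
Shift by the zone difference: 10:02 AM − 16:00 = 6:02 PM on Apr 25 in Marquesas.

6:02 PM on Apr 25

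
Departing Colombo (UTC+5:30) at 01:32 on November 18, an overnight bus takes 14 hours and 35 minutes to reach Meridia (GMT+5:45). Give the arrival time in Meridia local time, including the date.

Convert departure to UTC: 01:32 − 5:30 = 20:02 UTC on Nov 17.
Add 14 hours and 35 minutes travel time → 10:37 UTC (Nov 18).
Meridia is UTC+5:45, so local arrival = 10:37 + 5:45 = 16:22 on Nov 18.

16:22 on Nov 18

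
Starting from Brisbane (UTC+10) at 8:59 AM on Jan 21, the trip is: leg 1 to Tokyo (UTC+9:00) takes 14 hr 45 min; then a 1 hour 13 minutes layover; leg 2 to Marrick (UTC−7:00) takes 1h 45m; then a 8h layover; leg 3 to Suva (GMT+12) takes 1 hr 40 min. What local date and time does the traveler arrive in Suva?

Convert departure to UTC: 8:59 AM − 10:00 = 10:59 PM UTC on Jan 20.
Add 14 hours and 45 minutes leg 1 → 1:44 PM UTC (Jan 21).
Add 1 hour 13 minutes layover in Tokyo → 2:57 PM UTC.
Add 1 hour and 45 minutes leg 2 → 4:42 PM UTC.
Add 8 hours layover in Marrick → 12:42 AM UTC (Jan 22).
Add 1 hour and 40 minutes leg 3 → 2:22 AM UTC.
Suva is UTC+12:00, so local arrival = 2:22 AM + 12:00 = 2:22 PM on Jan 22.

2:22 PM on Jan 22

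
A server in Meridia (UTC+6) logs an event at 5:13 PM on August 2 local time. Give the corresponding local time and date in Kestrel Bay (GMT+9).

8:13 PM on Aug 2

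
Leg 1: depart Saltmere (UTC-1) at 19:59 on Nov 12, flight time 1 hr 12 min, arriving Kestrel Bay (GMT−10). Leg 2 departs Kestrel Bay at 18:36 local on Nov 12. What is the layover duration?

Convert departure to UTC: 19:59 + 1:00 = 20:59 UTC on Nov 12.
Add 1 hour and 12 minutes flight time → 22:11 UTC.
Kestrel Bay is UTC−10:00, so local arrival = 22:11 − 10:00 = 12:11 on Nov 12.
Layover = 18:36 − 12:11 = 6 hours 25 minutes.

6 hours 25 minutes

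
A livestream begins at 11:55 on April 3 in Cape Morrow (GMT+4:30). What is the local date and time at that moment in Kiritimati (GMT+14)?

Kiritimati is 9:30 ahead of Cape Morrow.
Shift by the zone difference: 11:55 + 9:30 = 21:25 on Apr 3 in Kiritimati.

21:25 on April 3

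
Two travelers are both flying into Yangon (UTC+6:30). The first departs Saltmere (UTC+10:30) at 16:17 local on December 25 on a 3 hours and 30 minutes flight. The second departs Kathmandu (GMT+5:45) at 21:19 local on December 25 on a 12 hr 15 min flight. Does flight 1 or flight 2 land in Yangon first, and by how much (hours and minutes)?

the first, by 18 hours 32 minutes

Flight 1 in UTC: 16:17 − 10:30 = 05:47 on Dec 25.
+3 hours and 30 minutes → arrive 09:17 UTC on Dec 25.
Flight 2 in UTC: 21:19 − 5:45 = 15:34 on Dec 25.
+12 hours and 15 minutes → arrive 03:49 UTC on Dec 26.
Flight 1 lands earlier by 18 hours 32 minutes.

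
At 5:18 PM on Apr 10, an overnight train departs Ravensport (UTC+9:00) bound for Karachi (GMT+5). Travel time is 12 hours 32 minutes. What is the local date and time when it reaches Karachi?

Karachi is 4:00 behind Ravensport.
After 12 hours 32 minutes it is 5:50 AM (Apr 11) in Ravensport.
Shift by the zone difference: 5:50 AM − 4:00 = 1:50 AM on Apr 11 in Karachi.

1:50 AM on April 11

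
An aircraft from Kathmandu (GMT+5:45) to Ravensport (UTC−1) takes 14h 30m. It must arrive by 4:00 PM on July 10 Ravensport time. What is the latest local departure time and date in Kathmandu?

Target arrival in UTC: 4:00 PM + 1:00 = 5:00 PM on Jul 10.
Subtract 14 hours and 30 minutes → departure 2:30 AM UTC on Jul 10.
Kathmandu is UTC+5:45: 2:30 AM + 5:45 = 8:15 AM on Jul 10.

8:15 AM on July 10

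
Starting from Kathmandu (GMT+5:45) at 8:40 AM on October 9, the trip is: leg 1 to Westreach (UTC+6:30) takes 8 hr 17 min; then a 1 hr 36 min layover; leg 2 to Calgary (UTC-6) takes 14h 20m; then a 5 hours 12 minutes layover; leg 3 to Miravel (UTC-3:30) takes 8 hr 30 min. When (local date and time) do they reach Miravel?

Convert departure to UTC: 8:40 AM − 5:45 = 2:55 AM UTC on Oct 9.
Add 8 hours and 17 minutes leg 1 → 11:12 AM UTC.
Add 1 hour 36 minutes layover in Westreach → 12:48 PM UTC.
Add 14 hours 20 minutes leg 2 → 3:08 AM UTC (Oct 10).
Add 5 hours and 12 minutes layover in Calgary → 8:20 AM UTC.
Add 8 hours 30 minutes leg 3 → 4:50 PM UTC.
Miravel is UTC−3:30, so local arrival = 4:50 PM − 3:30 = 1:20 PM on Oct 10.

1:20 PM on October 10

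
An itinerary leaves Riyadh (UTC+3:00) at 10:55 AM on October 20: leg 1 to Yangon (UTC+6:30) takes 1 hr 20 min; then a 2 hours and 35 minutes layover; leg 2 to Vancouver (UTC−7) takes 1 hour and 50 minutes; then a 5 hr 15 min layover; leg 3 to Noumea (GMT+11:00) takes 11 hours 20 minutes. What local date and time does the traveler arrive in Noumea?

Convert departure to UTC: 10:55 AM − 3:00 = 7:55 AM UTC on Oct 20.
Add 1 hour 20 minutes leg 1 → 9:15 AM UTC.
Add 2 hours and 35 minutes layover in Yangon → 11:50 AM UTC.
Add 1 hour 50 minutes leg 2 → 1:40 PM UTC.
Add 5 hours and 15 minutes layover in Vancouver → 6:55 PM UTC.
Add 11 hours and 20 minutes leg 3 → 6:15 AM UTC (Oct 21).
Noumea is UTC+11:00, so local arrival = 6:15 AM + 11:00 = 5:15 PM on Oct 21.

5:15 PM on October 21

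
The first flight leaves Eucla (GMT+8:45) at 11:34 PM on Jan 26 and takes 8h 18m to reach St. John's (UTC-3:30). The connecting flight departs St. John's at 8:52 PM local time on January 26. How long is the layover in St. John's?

1 hour 15 minutes

Convert departure to UTC: 11:34 PM − 8:45 = 2:49 PM UTC on Jan 26.
Add 8 hours and 18 minutes flight time → 11:07 PM UTC.
St. John's is UTC−3:30, so local arrival = 11:07 PM − 3:30 = 7:37 PM on Jan 26.
Layover = 8:52 PM − 7:37 PM = 1 hour 15 minutes.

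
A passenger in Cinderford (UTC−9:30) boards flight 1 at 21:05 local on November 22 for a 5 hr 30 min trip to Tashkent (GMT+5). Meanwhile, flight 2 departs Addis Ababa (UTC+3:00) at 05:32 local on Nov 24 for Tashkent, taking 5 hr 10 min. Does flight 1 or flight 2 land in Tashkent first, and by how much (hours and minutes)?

the first, by 19 hours 37 minutes

Flight 1 in UTC: 21:05 + 9:30 = 06:35 on Nov 23.
+5 hours and 30 minutes → arrive 12:05 UTC on Nov 23.
Flight 2 in UTC: 05:32 − 3:00 = 02:32 on Nov 24.
+5 hours and 10 minutes → arrive 07:42 UTC on Nov 24.
Flight 1 lands earlier by 19 hours 37 minutes.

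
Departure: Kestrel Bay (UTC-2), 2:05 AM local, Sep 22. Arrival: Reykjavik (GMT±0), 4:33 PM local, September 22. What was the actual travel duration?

Departure in UTC: 2:05 AM + 2:00 = 4:05 AM on Sep 22.
Arrival is already UTC: 4:33 PM on Sep 22.
Elapsed = 4:33 PM − 4:05 AM = 12 hours 28 minutes.

12 hours 28 minutes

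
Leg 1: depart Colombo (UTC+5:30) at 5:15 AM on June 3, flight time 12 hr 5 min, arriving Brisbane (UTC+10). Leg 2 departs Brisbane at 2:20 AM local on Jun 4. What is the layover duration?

Convert departure to UTC: 5:15 AM − 5:30 = 11:45 PM UTC on Jun 2.
Add 12 hours and 5 minutes flight time → 11:50 AM UTC (Jun 3).
Brisbane is UTC+10:00, so local arrival = 11:50 AM + 10:00 = 9:50 PM on Jun 3.
Layover = 2:20 AM − 9:50 PM (+1 day) = 4 hours 30 minutes.

4 hours 30 minutes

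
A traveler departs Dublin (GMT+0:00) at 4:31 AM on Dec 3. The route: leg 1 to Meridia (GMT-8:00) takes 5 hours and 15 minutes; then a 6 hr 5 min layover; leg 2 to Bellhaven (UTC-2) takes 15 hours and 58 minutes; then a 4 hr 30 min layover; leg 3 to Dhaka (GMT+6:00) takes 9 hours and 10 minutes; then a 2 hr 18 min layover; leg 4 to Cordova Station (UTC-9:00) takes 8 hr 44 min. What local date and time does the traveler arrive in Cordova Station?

Dublin is at UTC+0, so departure is already 4:31 AM UTC on Dec 3.
Add 5 hours and 15 minutes leg 1 → 9:46 AM UTC.
Add 6 hours 5 minutes layover in Meridia → 3:51 PM UTC.
Add 15 hours and 58 minutes leg 2 → 7:49 AM UTC (Dec 4).
Add 4 hours and 30 minutes layover in Bellhaven → 12:19 PM UTC.
Add 9 hours and 10 minutes leg 3 → 9:29 PM UTC.
Add 2 hours 18 minutes layover in Dhaka → 11:47 PM UTC.
Add 8 hours and 44 minutes leg 4 → 8:31 AM UTC (Dec 5).
Cordova Station is UTC−9:00, so local arrival = 8:31 AM − 9:00 = 11:31 PM on Dec 4.

11:31 PM on Dec 4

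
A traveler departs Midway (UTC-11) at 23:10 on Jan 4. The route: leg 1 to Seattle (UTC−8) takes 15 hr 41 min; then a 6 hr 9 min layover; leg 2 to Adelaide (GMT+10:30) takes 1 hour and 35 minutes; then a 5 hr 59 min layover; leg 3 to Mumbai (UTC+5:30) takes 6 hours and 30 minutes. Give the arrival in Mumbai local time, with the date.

03:34 on Jan 7

Convert departure to UTC: 23:10 + 11:00 = 10:10 UTC on Jan 5.
Add 15 hours and 41 minutes leg 1 → 01:51 UTC (Jan 6).
Add 6 hours 9 minutes layover in Seattle → 08:00 UTC.
Add 1 hour 35 minutes leg 2 → 09:35 UTC.
Add 5 hours and 59 minutes layover in Adelaide → 15:34 UTC.
Add 6 hours and 30 minutes leg 3 → 22:04 UTC.
Mumbai is UTC+5:30, so local arrival = 22:04 + 5:30 = 03:34 on Jan 7.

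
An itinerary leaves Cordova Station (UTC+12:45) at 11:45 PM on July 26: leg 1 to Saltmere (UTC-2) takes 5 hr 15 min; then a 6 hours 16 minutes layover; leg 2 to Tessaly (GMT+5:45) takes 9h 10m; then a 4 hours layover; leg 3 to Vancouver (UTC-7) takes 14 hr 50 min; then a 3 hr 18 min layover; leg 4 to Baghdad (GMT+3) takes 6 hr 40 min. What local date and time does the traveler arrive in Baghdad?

Convert departure to UTC: 11:45 PM − 12:45 = 11:00 AM UTC on Jul 26.
Add 5 hours 15 minutes leg 1 → 4:15 PM UTC.
Add 6 hours 16 minutes layover in Saltmere → 10:31 PM UTC.
Add 9 hours 10 minutes leg 2 → 7:41 AM UTC (Jul 27).
Add 4 hours layover in Tessaly → 11:41 AM UTC.
Add 14 hours 50 minutes leg 3 → 2:31 AM UTC (Jul 28).
Add 3 hours 18 minutes layover in Vancouver → 5:49 AM UTC.
Add 6 hours and 40 minutes leg 4 → 12:29 PM UTC.
Baghdad is UTC+3:00, so local arrival = 12:29 PM + 3:00 = 3:29 PM on Jul 28.

3:29 PM on July 28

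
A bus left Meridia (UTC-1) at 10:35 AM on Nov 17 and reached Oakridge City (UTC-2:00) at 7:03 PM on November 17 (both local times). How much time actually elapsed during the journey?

Departure in UTC: 10:35 AM + 1:00 = 11:35 AM on Nov 17.
Arrival in UTC: 7:03 PM + 2:00 = 9:03 PM on Nov 17.
Elapsed = 9:03 PM − 11:35 AM = 9 hours 28 minutes.

9 hours 28 minutes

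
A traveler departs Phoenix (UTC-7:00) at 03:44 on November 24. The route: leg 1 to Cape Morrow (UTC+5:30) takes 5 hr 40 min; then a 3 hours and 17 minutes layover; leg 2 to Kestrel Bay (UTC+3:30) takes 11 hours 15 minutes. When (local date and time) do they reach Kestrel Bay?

Convert departure to UTC: 03:44 + 7:00 = 10:44 UTC on Nov 24.
Add 5 hours and 40 minutes leg 1 → 16:24 UTC.
Add 3 hours and 17 minutes layover in Cape Morrow → 19:41 UTC.
Add 11 hours 15 minutes leg 2 → 06:56 UTC (Nov 25).
Kestrel Bay is UTC+3:30, so local arrival = 06:56 + 3:30 = 10:26 on Nov 25.

10:26 on November 25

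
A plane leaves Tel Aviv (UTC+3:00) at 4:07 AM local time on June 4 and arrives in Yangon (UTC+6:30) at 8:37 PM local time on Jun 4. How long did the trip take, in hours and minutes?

13 hours

Departure in UTC: 4:07 AM − 3:00 = 1:07 AM on Jun 4.
Arrival in UTC: 8:37 PM − 6:30 = 2:07 PM on Jun 4.
Elapsed = 2:07 PM − 1:07 AM = 13 hours.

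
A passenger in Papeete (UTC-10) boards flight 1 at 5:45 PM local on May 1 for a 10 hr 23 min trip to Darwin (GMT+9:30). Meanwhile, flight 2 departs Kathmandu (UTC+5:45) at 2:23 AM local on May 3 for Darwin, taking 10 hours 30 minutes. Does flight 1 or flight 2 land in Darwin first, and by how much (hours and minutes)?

the first, by 17 hours

Flight 1 in UTC: 5:45 PM + 10:00 = 3:45 AM on May 2.
+10 hours 23 minutes → arrive 2:08 PM UTC on May 2.
Flight 2 in UTC: 2:23 AM − 5:45 = 8:38 PM on May 2.
+10 hours 30 minutes → arrive 7:08 AM UTC on May 3.
Flight 1 lands earlier by 17 hours.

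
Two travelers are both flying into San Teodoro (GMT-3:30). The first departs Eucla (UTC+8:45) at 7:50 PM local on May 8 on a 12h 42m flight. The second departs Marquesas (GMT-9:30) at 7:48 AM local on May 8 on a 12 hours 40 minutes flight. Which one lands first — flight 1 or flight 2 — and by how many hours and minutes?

Flight 1 in UTC: 7:50 PM − 8:45 = 11:05 AM on May 8.
+12 hours and 42 minutes → arrive 11:47 PM UTC on May 8.
Flight 2 in UTC: 7:48 AM + 9:30 = 5:18 PM on May 8.
+12 hours 40 minutes → arrive 5:58 AM UTC on May 9.
Flight 1 lands earlier by 6 hours 11 minutes.

the first, by 6 hours 11 minutes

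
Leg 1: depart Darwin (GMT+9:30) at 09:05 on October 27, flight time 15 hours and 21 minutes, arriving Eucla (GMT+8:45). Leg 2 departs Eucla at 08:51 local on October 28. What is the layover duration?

9 hours 10 minutes

Convert departure to UTC: 09:05 − 9:30 = 23:35 UTC on Oct 26.
Add 15 hours and 21 minutes flight time → 14:56 UTC (Oct 27).
Eucla is UTC+8:45, so local arrival = 14:56 + 8:45 = 23:41 on Oct 27.
Layover = 08:51 − 23:41 (+1 day) = 9 hours 10 minutes.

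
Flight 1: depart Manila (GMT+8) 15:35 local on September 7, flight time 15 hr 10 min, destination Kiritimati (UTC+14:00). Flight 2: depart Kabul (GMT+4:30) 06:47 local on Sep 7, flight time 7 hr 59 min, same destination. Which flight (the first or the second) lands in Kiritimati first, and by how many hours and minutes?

Flight 1 in UTC: 15:35 − 8:00 = 07:35 on Sep 7.
+15 hours 10 minutes → arrive 22:45 UTC on Sep 7.
Flight 2 in UTC: 06:47 − 4:30 = 02:17 on Sep 7.
+7 hours and 59 minutes → arrive 10:16 UTC on Sep 7.
Flight 2 lands earlier by 12 hours 29 minutes.

the second, by 12 hours 29 minutes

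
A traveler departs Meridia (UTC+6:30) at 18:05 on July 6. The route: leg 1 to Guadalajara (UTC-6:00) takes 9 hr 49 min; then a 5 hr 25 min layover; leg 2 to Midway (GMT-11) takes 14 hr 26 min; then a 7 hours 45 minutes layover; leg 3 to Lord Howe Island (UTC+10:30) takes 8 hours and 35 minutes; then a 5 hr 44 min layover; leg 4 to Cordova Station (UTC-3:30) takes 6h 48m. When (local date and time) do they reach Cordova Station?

18:37 on July 8

Convert departure to UTC: 18:05 − 6:30 = 11:35 UTC on Jul 6.
Add 9 hours 49 minutes leg 1 → 21:24 UTC.
Add 5 hours and 25 minutes layover in Guadalajara → 02:49 UTC (Jul 7).
Add 14 hours 26 minutes leg 2 → 17:15 UTC.
Add 7 hours 45 minutes layover in Midway → 01:00 UTC (Jul 8).
Add 8 hours 35 minutes leg 3 → 09:35 UTC.
Add 5 hours 44 minutes layover in Lord Howe Island → 15:19 UTC.
Add 6 hours and 48 minutes leg 4 → 22:07 UTC.
Cordova Station is UTC−3:30, so local arrival = 22:07 − 3:30 = 18:37 on Jul 8.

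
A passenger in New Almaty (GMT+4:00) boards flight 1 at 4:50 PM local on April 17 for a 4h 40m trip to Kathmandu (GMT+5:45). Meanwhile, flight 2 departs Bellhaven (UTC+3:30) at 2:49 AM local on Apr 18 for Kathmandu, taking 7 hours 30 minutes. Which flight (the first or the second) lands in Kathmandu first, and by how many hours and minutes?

the first, by 13 hours 19 minutes

Flight 1 in UTC: 4:50 PM − 4:00 = 12:50 PM on Apr 17.
+4 hours and 40 minutes → arrive 5:30 PM UTC on Apr 17.
Flight 2 in UTC: 2:49 AM − 3:30 = 11:19 PM on Apr 17.
+7 hours 30 minutes → arrive 6:49 AM UTC on Apr 18.
Flight 1 lands earlier by 13 hours 19 minutes.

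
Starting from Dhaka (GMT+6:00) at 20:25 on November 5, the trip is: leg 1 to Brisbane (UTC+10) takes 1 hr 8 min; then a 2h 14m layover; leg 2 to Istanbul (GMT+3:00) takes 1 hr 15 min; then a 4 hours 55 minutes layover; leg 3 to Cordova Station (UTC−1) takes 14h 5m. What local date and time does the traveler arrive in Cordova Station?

Convert departure to UTC: 20:25 − 6:00 = 14:25 UTC on Nov 5.
Add 1 hour and 8 minutes leg 1 → 15:33 UTC.
Add 2 hours 14 minutes layover in Brisbane → 17:47 UTC.
Add 1 hour and 15 minutes leg 2 → 19:02 UTC.
Add 4 hours 55 minutes layover in Istanbul → 23:57 UTC.
Add 14 hours and 5 minutes leg 3 → 14:02 UTC (Nov 6).
Cordova Station is UTC−1:00, so local arrival = 14:02 − 1:00 = 13:02 on Nov 6.

13:02 on November 6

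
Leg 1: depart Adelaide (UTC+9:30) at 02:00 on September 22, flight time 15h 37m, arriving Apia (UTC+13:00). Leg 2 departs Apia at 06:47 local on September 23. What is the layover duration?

9 hours 40 minutes

Convert departure to UTC: 02:00 − 9:30 = 16:30 UTC on Sep 21.
Add 15 hours 37 minutes flight time → 08:07 UTC (Sep 22).
Apia is UTC+13:00, so local arrival = 08:07 + 13:00 = 21:07 on Sep 22.
Layover = 06:47 − 21:07 (+1 day) = 9 hours 40 minutes.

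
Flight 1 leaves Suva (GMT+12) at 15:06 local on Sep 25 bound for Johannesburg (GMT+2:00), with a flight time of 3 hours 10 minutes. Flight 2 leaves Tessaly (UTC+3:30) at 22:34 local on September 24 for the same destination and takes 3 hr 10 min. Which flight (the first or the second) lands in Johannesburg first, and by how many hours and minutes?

Flight 1 in UTC: 15:06 − 12:00 = 03:06 on Sep 25.
+3 hours 10 minutes → arrive 06:16 UTC on Sep 25.
Flight 2 in UTC: 22:34 − 3:30 = 19:04 on Sep 24.
+3 hours 10 minutes → arrive 22:14 UTC on Sep 24.
Flight 2 lands earlier by 8 hours 2 minutes.

the second, by 8 hours 2 minutes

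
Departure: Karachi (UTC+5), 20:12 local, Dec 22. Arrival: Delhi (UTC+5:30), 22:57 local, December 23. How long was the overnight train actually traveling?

26 hours 15 minutes

Departure in UTC: 20:12 − 5:00 = 15:12 on Dec 22.
Arrival in UTC: 22:57 − 5:30 = 17:27 on Dec 23.
Elapsed = 17:27 − 15:12 (+1 day) = 26 hours 15 minutes.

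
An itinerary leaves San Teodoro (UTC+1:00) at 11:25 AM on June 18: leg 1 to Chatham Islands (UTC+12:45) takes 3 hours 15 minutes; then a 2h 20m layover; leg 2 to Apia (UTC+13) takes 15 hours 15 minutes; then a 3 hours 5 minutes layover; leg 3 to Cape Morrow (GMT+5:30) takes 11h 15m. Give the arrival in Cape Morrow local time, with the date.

Convert departure to UTC: 11:25 AM − 1:00 = 10:25 AM UTC on Jun 18.
Add 3 hours and 15 minutes leg 1 → 1:40 PM UTC.
Add 2 hours and 20 minutes layover in Chatham Islands → 4:00 PM UTC.
Add 15 hours 15 minutes leg 2 → 7:15 AM UTC (Jun 19).
Add 3 hours and 5 minutes layover in Apia → 10:20 AM UTC.
Add 11 hours 15 minutes leg 3 → 9:35 PM UTC.
Cape Morrow is UTC+5:30, so local arrival = 9:35 PM + 5:30 = 3:05 AM on Jun 20.

3:05 AM on June 20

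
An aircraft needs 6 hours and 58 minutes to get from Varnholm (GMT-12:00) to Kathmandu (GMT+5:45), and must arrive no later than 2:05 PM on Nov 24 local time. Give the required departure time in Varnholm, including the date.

Target arrival in UTC: 2:05 PM − 5:45 = 8:20 AM on Nov 24.
Subtract 6 hours and 58 minutes → departure 1:22 AM UTC on Nov 24.
Varnholm is UTC−12:00: 1:22 AM − 12:00 = 1:22 PM on Nov 23.

1:22 PM on Nov 23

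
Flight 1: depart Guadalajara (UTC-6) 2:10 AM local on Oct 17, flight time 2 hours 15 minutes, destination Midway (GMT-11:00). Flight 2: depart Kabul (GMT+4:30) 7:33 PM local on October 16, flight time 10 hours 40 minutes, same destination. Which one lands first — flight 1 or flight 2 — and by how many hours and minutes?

the second, by 8 hours 42 minutes

Flight 1 in UTC: 2:10 AM + 6:00 = 8:10 AM on Oct 17.
+2 hours and 15 minutes → arrive 10:25 AM UTC on Oct 17.
Flight 2 in UTC: 7:33 PM − 4:30 = 3:03 PM on Oct 16.
+10 hours and 40 minutes → arrive 1:43 AM UTC on Oct 17.
Flight 2 lands earlier by 8 hours 42 minutes.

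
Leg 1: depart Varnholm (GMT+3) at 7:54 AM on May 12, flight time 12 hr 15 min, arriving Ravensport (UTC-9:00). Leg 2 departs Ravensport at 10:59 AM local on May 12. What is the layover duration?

2 hours 50 minutes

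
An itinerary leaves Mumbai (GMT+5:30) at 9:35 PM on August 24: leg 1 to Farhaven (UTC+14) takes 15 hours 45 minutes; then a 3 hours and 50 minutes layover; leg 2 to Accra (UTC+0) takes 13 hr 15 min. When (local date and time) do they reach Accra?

12:55 AM on Aug 26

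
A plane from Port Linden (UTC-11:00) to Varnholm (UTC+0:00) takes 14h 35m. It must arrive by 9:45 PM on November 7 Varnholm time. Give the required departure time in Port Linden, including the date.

Target arrival is already UTC: 9:45 PM on Nov 7.
Subtract 14 hours and 35 minutes → departure 7:10 AM UTC on Nov 7.
Port Linden is UTC−11:00: 7:10 AM − 11:00 = 8:10 PM on Nov 6.

8:10 PM on November 6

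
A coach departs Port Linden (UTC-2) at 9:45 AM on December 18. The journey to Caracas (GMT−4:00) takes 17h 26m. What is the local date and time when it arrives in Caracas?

1:11 AM on December 19

Convert departure to UTC: 9:45 AM + 2:00 = 11:45 AM UTC on Dec 18.
Add 17 hours 26 minutes travel time → 5:11 AM UTC (Dec 19).
Caracas is UTC−4:00, so local arrival = 5:11 AM − 4:00 = 1:11 AM on Dec 19.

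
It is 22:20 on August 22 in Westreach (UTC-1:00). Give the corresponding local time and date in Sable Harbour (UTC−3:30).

19:50 on August 22

In UTC: 22:20 + 1:00 = 23:20 on Aug 22.
Sable Harbour is UTC−3:30: 23:20 − 3:30 = 19:50 on Aug 22.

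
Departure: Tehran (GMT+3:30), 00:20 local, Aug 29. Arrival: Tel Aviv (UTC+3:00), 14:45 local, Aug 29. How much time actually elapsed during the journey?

14 hours 55 minutes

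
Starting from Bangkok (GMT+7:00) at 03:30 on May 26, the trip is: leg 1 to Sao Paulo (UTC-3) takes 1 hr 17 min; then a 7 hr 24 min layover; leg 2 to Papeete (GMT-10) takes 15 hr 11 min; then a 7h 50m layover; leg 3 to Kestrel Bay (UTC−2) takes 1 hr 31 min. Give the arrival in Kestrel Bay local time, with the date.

Convert departure to UTC: 03:30 − 7:00 = 20:30 UTC on May 25.
Add 1 hour 17 minutes leg 1 → 21:47 UTC.
Add 7 hours 24 minutes layover in Sao Paulo → 05:11 UTC (May 26).
Add 15 hours and 11 minutes leg 2 → 20:22 UTC.
Add 7 hours and 50 minutes layover in Papeete → 04:12 UTC (May 27).
Add 1 hour 31 minutes leg 3 → 05:43 UTC.
Kestrel Bay is UTC−2:00, so local arrival = 05:43 − 2:00 = 03:43 on May 27.

03:43 on May 27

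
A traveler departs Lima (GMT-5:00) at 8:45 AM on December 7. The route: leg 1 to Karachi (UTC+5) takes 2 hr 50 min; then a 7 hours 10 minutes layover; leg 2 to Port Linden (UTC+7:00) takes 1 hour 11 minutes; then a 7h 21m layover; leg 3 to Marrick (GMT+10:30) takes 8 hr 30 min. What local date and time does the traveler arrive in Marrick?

Convert departure to UTC: 8:45 AM + 5:00 = 1:45 PM UTC on Dec 7.
Add 2 hours and 50 minutes leg 1 → 4:35 PM UTC.
Add 7 hours and 10 minutes layover in Karachi → 11:45 PM UTC.
Add 1 hour 11 minutes leg 2 → 12:56 AM UTC (Dec 8).
Add 7 hours 21 minutes layover in Port Linden → 8:17 AM UTC.
Add 8 hours and 30 minutes leg 3 → 4:47 PM UTC.
Marrick is UTC+10:30, so local arrival = 4:47 PM + 10:30 = 3:17 AM on Dec 9.

3:17 AM on Dec 9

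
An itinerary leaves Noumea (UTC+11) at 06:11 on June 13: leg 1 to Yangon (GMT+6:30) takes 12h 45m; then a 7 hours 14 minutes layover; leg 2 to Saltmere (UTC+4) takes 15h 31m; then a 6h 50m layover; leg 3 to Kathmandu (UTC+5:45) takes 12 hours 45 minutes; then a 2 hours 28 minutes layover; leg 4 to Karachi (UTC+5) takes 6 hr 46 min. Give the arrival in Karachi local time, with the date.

16:30 on Jun 15

Convert departure to UTC: 06:11 − 11:00 = 19:11 UTC on Jun 12.
Add 12 hours 45 minutes leg 1 → 07:56 UTC (Jun 13).
Add 7 hours 14 minutes layover in Yangon → 15:10 UTC.
Add 15 hours and 31 minutes leg 2 → 06:41 UTC (Jun 14).
Add 6 hours 50 minutes layover in Saltmere → 13:31 UTC.
Add 12 hours and 45 minutes leg 3 → 02:16 UTC (Jun 15).
Add 2 hours 28 minutes layover in Kathmandu → 04:44 UTC.
Add 6 hours and 46 minutes leg 4 → 11:30 UTC.
Karachi is UTC+5:00, so local arrival = 11:30 + 5:00 = 16:30 on Jun 15.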